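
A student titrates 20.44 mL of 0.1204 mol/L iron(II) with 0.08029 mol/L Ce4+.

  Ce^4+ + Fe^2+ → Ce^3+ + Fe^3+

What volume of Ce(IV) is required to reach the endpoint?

30.65 mL

n(Fe2+) = 0.02044 L × 0.1204 mol/L = 2.461 × 10^-3 mol
n(Ce4+) = 2.461 × 10^-3 mol (1:1 stoichiometry)
V(Ce4+) = 2.461 × 10^-3 mol / 0.08029 mol/L = 0.03065 L = 30.65 mL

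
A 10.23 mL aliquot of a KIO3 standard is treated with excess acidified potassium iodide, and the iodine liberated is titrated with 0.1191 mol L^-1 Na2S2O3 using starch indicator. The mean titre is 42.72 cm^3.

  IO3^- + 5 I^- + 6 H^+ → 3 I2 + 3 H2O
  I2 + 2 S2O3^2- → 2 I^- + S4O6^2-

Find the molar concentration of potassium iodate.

0.08289 mol/L

n(S2O3^2-) = 0.04272 × 0.1191 = 5.088 × 10^-3 mol
n(I2) = n(S2O3^2-)/2 = 2.544 × 10^-3 mol
From the 1:3 ratio, n(IO3^-) in the aliquot = 1/3 × 2.544 × 10^-3 = 8.480 × 10^-4 mol
[IO3^-] = 8.480 × 10^-4 / 0.01023 = 0.08289 mol/L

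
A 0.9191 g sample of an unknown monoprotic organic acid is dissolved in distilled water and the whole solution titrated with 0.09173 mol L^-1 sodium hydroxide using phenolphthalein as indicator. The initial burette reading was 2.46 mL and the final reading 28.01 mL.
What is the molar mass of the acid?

n(NaOH) = 0.02555 L × 0.09173 mol/L = 2.344 × 10^-3 mol
n(HA) = 2.344 × 10^-3 mol (1:1 ratio)
M = m / n = 0.9191 g / 2.344 × 10^-3 mol = 392.2 g/mol

392.2 g/mol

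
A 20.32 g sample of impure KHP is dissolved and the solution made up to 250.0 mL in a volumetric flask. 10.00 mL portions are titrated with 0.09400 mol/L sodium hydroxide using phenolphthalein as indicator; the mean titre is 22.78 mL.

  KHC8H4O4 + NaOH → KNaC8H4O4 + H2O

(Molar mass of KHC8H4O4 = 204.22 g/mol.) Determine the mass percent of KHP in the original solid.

n(NaOH) per titration = 0.02278 × 0.09400 = 2.141 × 10^-3 mol
n(KHC8H4O4) in each aliquot = 2.141 × 10^-3 mol (1:1 ratio)
n(KHC8H4O4) in the whole flask = 2.141 × 10^-3 × 250.0/10.00 = 0.05353 mol
mass of KHC8H4O4 = 0.05353 × 204.22 = 10.93 g
% KHC8H4O4 = 10.93 / 20.32 × 100 = 53.80 %

53.80 %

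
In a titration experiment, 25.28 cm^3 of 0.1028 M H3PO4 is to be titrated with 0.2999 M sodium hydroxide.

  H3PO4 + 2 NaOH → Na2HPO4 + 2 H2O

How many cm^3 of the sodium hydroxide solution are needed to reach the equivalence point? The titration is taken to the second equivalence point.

n(H3PO4) = 0.02528 L × 0.1028 mol/L = 2.599 × 10^-3 mol
From the 2:1 stoichiometry, n(NaOH) = 2/1 × 2.599 × 10^-3 = 5.198 × 10^-3 mol
V(NaOH) = 5.198 × 10^-3 mol / 0.2999 mol/L = 0.01733 L = 17.33 mL

17.33 mL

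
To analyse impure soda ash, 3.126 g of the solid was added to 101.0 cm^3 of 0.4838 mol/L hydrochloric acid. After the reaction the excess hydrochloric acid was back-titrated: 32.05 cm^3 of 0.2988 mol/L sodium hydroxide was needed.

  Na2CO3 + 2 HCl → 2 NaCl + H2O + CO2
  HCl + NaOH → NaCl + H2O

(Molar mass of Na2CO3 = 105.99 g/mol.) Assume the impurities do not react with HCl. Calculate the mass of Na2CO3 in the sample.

n(HCl) added = 0.1010 × 0.4838 = 0.04886 mol
n(NaOH) used in back-titration = 0.03205 × 0.2988 = 9.577 × 10^-3 mol
n(HCl) left over = 9.577 × 10^-3 mol (1:1 ratio)
n(HCl) consumed by analyte = 0.04886 − 9.577 × 10^-3 = 0.03929 mol
From the 1:2 ratio, n(Na2CO3) = 1/2 × 0.03929 = 0.01964 mol
mass of Na2CO3 = 0.01964 × 105.99 = 2.082 g

2.082 g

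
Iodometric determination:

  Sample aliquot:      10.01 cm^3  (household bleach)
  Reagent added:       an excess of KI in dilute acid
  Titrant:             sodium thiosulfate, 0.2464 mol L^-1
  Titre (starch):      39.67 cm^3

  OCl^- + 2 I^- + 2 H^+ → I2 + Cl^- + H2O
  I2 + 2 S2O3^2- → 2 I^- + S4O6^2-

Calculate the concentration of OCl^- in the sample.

n(S2O3^2-) = 0.03967 × 0.2464 = 9.775 × 10^-3 mol
n(I2) = n(S2O3^2-)/2 = 4.887 × 10^-3 mol
n(OCl^-) in the aliquot = 4.887 × 10^-3 mol (1:1 ratio)
[OCl^-] = 4.887 × 10^-3 / 0.01001 = 0.4882 mol/L

0.4882 mol/L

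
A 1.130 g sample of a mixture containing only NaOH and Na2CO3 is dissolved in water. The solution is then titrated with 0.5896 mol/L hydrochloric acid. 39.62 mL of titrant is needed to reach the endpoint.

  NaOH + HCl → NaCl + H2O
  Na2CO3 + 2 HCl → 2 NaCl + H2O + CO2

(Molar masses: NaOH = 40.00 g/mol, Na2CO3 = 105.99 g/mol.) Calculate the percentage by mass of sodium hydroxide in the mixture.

n(HCl) = 0.03962 × 0.5896 = 0.02336 mol
Let x = n(NaOH), y = n(Na2CO3).
Titrant: 1x + 2y = 0.02336;  mass: 40.00x + 105.99y = 1.130
Solving, x = 8.308 × 10^-3 mol, y = 7.526 × 10^-3 mol
mass of NaOH = 8.308 × 10^-3 × 40.00 = 0.3323 g
% NaOH = 0.3323 / 1.130 × 100 = 29.41 %

29.41 %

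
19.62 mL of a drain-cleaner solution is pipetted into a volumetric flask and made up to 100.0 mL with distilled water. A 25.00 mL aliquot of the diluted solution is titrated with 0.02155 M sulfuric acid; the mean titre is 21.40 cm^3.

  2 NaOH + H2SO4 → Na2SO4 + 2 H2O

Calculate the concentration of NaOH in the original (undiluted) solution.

n(H2SO4) = 0.02140 × 0.02155 = 4.612 × 10^-4 mol
From the 2:1 ratio, n(NaOH) in the aliquot = 2/1 × 4.612 × 10^-4 = 9.223 × 10^-4 mol
[NaOH]_dilute = 9.223 × 10^-4 / 0.02500 = 0.03689 mol/L
Dilution factor = 100.0 / 19.62 = 5.097
[NaOH]_stock = 0.03689 × 5.097 = 0.1880 mol/L

0.1880 M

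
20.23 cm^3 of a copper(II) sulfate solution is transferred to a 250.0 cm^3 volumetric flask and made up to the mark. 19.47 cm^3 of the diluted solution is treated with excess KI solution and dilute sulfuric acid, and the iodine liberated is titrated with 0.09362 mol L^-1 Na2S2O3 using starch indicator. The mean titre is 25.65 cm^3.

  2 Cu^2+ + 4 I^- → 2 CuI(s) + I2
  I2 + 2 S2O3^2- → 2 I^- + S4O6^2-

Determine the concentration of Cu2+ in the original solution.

n(S2O3^2-) = 0.02565 × 0.09362 = 2.401 × 10^-3 mol
n(I2) = n(S2O3^2-)/2 = 1.201 × 10^-3 mol
From the 2:1 ratio, n(Cu2+) in the aliquot = 2/1 × 1.201 × 10^-3 = 2.401 × 10^-3 mol
[Cu2+]_dilute = 2.401 × 10^-3 / 0.01947 = 0.1233 mol/L
[Cu2+]_original = 0.1233 × 250.0/20.23 = 1.524 mol/L

1.524 mol/L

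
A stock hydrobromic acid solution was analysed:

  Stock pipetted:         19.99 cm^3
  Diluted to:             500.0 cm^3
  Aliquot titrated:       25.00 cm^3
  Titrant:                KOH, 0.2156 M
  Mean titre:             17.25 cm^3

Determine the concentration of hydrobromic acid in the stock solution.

3.721 M

HBr + KOH → KBr + H2O
n(KOH) = 0.01725 × 0.2156 = 3.719 × 10^-3 mol
n(HBr) in the aliquot = 3.719 × 10^-3 mol (1:1 ratio)
[HBr]_dilute = 3.719 × 10^-3 / 0.02500 = 0.1488 mol/L
Dilution factor = 500.0 / 19.99 = 25.01
[HBr]_stock = 0.1488 × 25.01 = 3.721 mol/L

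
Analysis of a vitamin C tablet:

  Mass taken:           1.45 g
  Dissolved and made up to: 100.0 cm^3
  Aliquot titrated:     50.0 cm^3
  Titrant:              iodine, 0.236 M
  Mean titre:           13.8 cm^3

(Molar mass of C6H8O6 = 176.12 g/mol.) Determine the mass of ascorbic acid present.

C6H8O6 + I2 → C6H6O6 + 2 HI
n(I2) per titration = 0.0138 × 0.236 = 3.26 × 10^-3 mol
n(C6H8O6) in each aliquot = 3.26 × 10^-3 mol (1:1 ratio)
n(C6H8O6) in the whole flask = 3.26 × 10^-3 × 100.0/50.0 = 6.51 × 10^-3 mol
mass of C6H8O6 = 6.51 × 10^-3 × 176.12 = 1.15 g

1.15 g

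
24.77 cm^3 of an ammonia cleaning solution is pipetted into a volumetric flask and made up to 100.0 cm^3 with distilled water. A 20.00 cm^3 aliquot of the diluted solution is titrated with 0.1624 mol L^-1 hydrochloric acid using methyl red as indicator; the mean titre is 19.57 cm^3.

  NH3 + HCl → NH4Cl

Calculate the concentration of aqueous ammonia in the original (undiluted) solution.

n(HCl) = 0.01957 × 0.1624 = 3.178 × 10^-3 mol
n(NH3) in the aliquot = 3.178 × 10^-3 mol (1:1 ratio)
[NH3]_dilute = 3.178 × 10^-3 / 0.02000 = 0.1589 mol/L
Dilution factor = 100.0 / 24.77 = 4.037
[NH3]_stock = 0.1589 × 4.037 = 0.6415 mol/L

0.6415 mol/L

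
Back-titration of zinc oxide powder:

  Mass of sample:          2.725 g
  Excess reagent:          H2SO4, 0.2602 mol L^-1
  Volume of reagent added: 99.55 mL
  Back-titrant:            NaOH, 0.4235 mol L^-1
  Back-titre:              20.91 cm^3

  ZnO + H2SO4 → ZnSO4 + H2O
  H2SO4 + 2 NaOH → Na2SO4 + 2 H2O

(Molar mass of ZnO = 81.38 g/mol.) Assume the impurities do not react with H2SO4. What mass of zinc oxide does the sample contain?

1.748 g

n(H2SO4) added = 0.09955 × 0.2602 = 0.02590 mol
n(NaOH) used in back-titration = 0.02091 × 0.4235 = 8.855 × 10^-3 mol
From the 1:2 ratio, n(H2SO4) left over = 1/2 × 8.855 × 10^-3 = 4.428 × 10^-3 mol
n(H2SO4) consumed by analyte = 0.02590 − 4.428 × 10^-3 = 0.02148 mol
n(ZnO) = 0.02148 mol (1:1 ratio)
mass of ZnO = 0.02148 × 81.38 = 1.748 g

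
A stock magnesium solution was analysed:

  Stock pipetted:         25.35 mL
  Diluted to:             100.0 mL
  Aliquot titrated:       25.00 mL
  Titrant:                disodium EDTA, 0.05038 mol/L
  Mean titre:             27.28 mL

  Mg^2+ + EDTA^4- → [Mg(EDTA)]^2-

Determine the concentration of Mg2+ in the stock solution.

n(EDTA) = 0.02728 × 0.05038 = 1.374 × 10^-3 mol
n(Mg2+) in the aliquot = 1.374 × 10^-3 mol (1:1 ratio)
[Mg2+]_dilute = 1.374 × 10^-3 / 0.02500 = 0.05497 mol/L
Dilution factor = 100.0 / 25.35 = 3.945
[Mg2+]_stock = 0.05497 × 3.945 = 0.2169 mol/L

0.2169 mol/L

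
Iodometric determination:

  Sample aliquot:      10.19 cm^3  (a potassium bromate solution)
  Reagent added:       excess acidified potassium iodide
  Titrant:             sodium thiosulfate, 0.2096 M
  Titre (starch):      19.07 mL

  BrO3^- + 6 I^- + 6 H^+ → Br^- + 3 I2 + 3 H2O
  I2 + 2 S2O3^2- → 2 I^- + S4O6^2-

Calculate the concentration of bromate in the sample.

n(S2O3^2-) = 0.01907 × 0.2096 = 3.997 × 10^-3 mol
n(I2) = n(S2O3^2-)/2 = 1.999 × 10^-3 mol
From the 1:3 ratio, n(BrO3^-) in the aliquot = 1/3 × 1.999 × 10^-3 = 6.662 × 10^-4 mol
[BrO3^-] = 6.662 × 10^-4 / 0.01019 = 0.06538 mol/L

0.06538 M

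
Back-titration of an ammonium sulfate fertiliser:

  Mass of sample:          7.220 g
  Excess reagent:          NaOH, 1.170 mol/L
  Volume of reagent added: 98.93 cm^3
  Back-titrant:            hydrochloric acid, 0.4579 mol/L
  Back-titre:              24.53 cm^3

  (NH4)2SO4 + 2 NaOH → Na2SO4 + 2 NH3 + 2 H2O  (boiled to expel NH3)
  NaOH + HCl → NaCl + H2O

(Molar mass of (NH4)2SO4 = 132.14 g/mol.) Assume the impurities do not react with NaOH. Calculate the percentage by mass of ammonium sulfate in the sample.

95.64 %

n(NaOH) added = 0.09893 × 1.170 = 0.1157 mol
n(HCl) used in back-titration = 0.02453 × 0.4579 = 0.01123 mol
n(NaOH) left over = 0.01123 mol (1:1 ratio)
n(NaOH) consumed by analyte = 0.1157 − 0.01123 = 0.1045 mol
From the 1:2 ratio, n((NH4)2SO4) = 1/2 × 0.1045 = 0.05226 mol
mass of (NH4)2SO4 = 0.05226 × 132.14 = 6.905 g
% (NH4)2SO4 = 6.905 / 7.220 × 100 = 95.64 %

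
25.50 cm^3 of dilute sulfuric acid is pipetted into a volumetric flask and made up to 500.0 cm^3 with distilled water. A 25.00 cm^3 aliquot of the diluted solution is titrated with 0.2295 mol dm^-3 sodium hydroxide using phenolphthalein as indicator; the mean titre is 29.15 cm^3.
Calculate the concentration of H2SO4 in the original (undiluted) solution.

2.623 mol/L

H2SO4 + 2 NaOH → Na2SO4 + 2 H2O
n(NaOH) = 0.02915 × 0.2295 = 6.690 × 10^-3 mol
From the 1:2 ratio, n(H2SO4) in the aliquot = 1/2 × 6.690 × 10^-3 = 3.345 × 10^-3 mol
[H2SO4]_dilute = 3.345 × 10^-3 / 0.02500 = 0.1338 mol/L
Dilution factor = 500.0 / 25.50 = 19.61
[H2SO4]_stock = 0.1338 × 19.61 = 2.623 mol/L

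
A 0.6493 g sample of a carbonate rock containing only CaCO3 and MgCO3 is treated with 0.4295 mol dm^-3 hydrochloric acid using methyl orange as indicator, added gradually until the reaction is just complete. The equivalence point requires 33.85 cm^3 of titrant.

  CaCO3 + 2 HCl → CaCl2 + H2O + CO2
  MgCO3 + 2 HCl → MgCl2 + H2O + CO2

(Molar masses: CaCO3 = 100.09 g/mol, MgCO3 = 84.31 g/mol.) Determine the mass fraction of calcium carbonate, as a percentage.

n(HCl) = 0.03385 × 0.4295 = 0.01454 mol
Let x = n(CaCO3), y = n(MgCO3).
Titrant: 2x + 2y = 0.01454;  mass: 100.09x + 84.31y = 0.6493
Solving, x = 2.308 × 10^-3 mol, y = 4.961 × 10^-3 mol
mass of CaCO3 = 2.308 × 10^-3 × 100.09 = 0.2310 g
% CaCO3 = 0.2310 / 0.6493 × 100 = 35.58 %

35.58 %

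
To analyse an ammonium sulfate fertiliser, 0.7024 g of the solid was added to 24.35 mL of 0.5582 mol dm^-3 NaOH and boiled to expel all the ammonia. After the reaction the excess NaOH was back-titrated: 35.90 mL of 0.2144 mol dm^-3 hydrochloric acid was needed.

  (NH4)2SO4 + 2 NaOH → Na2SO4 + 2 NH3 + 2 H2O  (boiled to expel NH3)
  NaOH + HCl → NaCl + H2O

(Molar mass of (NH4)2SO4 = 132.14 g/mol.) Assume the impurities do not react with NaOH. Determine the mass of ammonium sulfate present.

0.3895 g

n(NaOH) added = 0.02435 × 0.5582 = 0.01359 mol
n(HCl) used in back-titration = 0.03590 × 0.2144 = 7.697 × 10^-3 mol
n(NaOH) left over = 7.697 × 10^-3 mol (1:1 ratio)
n(NaOH) consumed by analyte = 0.01359 − 7.697 × 10^-3 = 5.895 × 10^-3 mol
From the 1:2 ratio, n((NH4)2SO4) = 1/2 × 5.895 × 10^-3 = 2.948 × 10^-3 mol
mass of (NH4)2SO4 = 2.948 × 10^-3 × 132.14 = 0.3895 g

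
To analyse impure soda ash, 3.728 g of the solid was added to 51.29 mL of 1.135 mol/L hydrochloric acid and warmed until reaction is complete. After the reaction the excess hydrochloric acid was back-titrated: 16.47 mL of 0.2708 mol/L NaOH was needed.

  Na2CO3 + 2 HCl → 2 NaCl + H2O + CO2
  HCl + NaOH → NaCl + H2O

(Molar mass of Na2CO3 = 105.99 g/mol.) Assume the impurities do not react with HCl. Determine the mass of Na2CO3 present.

2.849 g

n(HCl) added = 0.05129 × 1.135 = 0.05821 mol
n(NaOH) used in back-titration = 0.01647 × 0.2708 = 4.460 × 10^-3 mol
n(HCl) left over = 4.460 × 10^-3 mol (1:1 ratio)
n(HCl) consumed by analyte = 0.05821 − 4.460 × 10^-3 = 0.05375 mol
From the 1:2 ratio, n(Na2CO3) = 1/2 × 0.05375 = 0.02688 mol
mass of Na2CO3 = 0.02688 × 105.99 = 2.849 g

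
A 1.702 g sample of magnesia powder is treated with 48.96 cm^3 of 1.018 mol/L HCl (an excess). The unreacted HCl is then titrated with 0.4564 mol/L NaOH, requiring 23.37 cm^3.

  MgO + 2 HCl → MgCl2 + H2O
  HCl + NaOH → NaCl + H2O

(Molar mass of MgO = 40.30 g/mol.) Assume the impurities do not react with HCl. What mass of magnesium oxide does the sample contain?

n(HCl) added = 0.04896 × 1.018 = 0.04984 mol
n(NaOH) used in back-titration = 0.02337 × 0.4564 = 0.01067 mol
n(HCl) left over = 0.01067 mol (1:1 ratio)
n(HCl) consumed by analyte = 0.04984 − 0.01067 = 0.03918 mol
From the 1:2 ratio, n(MgO) = 1/2 × 0.03918 = 0.01959 mol
mass of MgO = 0.01959 × 40.30 = 0.7894 g

0.7894 g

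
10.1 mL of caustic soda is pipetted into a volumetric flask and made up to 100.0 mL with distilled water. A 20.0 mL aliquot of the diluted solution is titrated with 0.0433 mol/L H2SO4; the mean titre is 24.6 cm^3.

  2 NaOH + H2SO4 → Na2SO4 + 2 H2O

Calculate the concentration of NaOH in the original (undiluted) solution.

n(H2SO4) = 0.0246 × 0.0433 = 1.07 × 10^-3 mol
From the 2:1 ratio, n(NaOH) in the aliquot = 2/1 × 1.07 × 10^-3 = 2.13 × 10^-3 mol
[NaOH]_dilute = 2.13 × 10^-3 / 0.0200 = 0.107 mol/L
Dilution factor = 100.0 / 10.1 = 9.901
[NaOH]_stock = 0.107 × 9.901 = 1.05 mol/L

1.05 mol/L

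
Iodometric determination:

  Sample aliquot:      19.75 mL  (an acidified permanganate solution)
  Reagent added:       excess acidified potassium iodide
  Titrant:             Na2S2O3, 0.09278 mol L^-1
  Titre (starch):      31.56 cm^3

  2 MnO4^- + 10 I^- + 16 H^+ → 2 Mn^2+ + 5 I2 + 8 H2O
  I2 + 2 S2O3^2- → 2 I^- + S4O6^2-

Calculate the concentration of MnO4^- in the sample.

n(S2O3^2-) = 0.03156 × 0.09278 = 2.928 × 10^-3 mol
n(I2) = n(S2O3^2-)/2 = 1.464 × 10^-3 mol
From the 2:5 ratio, n(MnO4^-) in the aliquot = 2/5 × 1.464 × 10^-3 = 5.856 × 10^-4 mol
[MnO4^-] = 5.856 × 10^-4 / 0.01975 = 0.02965 mol/L

0.02965 mol/L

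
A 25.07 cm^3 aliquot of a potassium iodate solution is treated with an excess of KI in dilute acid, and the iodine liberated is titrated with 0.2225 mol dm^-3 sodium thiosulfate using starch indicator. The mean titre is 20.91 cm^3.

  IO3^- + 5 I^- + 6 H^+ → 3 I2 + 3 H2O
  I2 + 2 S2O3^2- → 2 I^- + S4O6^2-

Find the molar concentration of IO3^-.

n(S2O3^2-) = 0.02091 × 0.2225 = 4.652 × 10^-3 mol
n(I2) = n(S2O3^2-)/2 = 2.326 × 10^-3 mol
From the 1:3 ratio, n(IO3^-) in the aliquot = 1/3 × 2.326 × 10^-3 = 7.754 × 10^-4 mol
[IO3^-] = 7.754 × 10^-4 / 0.02507 = 0.03093 mol/L

0.03093 mol/L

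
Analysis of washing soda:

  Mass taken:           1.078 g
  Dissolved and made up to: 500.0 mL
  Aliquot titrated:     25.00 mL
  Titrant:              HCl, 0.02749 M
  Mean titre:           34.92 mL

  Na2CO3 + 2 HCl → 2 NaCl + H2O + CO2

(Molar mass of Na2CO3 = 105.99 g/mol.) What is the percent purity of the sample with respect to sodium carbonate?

n(HCl) per titration = 0.03492 × 0.02749 = 9.600 × 10^-4 mol
From the 1:2 ratio, n(Na2CO3) in each aliquot = 1/2 × 9.600 × 10^-4 = 4.800 × 10^-4 mol
n(Na2CO3) in the whole flask = 4.800 × 10^-4 × 500.0/25.00 = 9.600 × 10^-3 mol
mass of Na2CO3 = 9.600 × 10^-3 × 105.99 = 1.017 g
% Na2CO3 = 1.017 / 1.078 × 100 = 94.38 %

94.38 %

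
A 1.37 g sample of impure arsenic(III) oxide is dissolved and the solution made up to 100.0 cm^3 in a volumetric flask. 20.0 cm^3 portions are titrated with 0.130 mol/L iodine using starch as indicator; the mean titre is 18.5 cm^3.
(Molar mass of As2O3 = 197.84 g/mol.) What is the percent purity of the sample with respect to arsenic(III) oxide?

As2O3 + 2 I2 + 2 H2O → As2O5 + 4 HI
n(I2) per titration = 0.0185 × 0.130 = 2.41 × 10^-3 mol
From the 1:2 ratio, n(As2O3) in each aliquot = 1/2 × 2.41 × 10^-3 = 1.20 × 10^-3 mol
n(As2O3) in the whole flask = 1.20 × 10^-3 × 100.0/20.0 = 6.01 × 10^-3 mol
mass of As2O3 = 6.01 × 10^-3 × 197.84 = 1.19 g
% As2O3 = 1.19 / 1.37 × 100 = 86.8 %

86.8 %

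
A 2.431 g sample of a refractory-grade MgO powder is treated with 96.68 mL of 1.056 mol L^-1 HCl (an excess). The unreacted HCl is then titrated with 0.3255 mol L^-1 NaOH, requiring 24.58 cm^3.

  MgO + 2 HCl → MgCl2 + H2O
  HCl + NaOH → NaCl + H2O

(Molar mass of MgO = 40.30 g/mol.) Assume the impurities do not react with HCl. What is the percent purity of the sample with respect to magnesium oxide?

77.99 %

n(HCl) added = 0.09668 × 1.056 = 0.1021 mol
n(NaOH) used in back-titration = 0.02458 × 0.3255 = 8.001 × 10^-3 mol
n(HCl) left over = 8.001 × 10^-3 mol (1:1 ratio)
n(HCl) consumed by analyte = 0.1021 − 8.001 × 10^-3 = 0.09409 mol
From the 1:2 ratio, n(MgO) = 1/2 × 0.09409 = 0.04705 mol
mass of MgO = 0.04705 × 40.30 = 1.896 g
% MgO = 1.896 / 2.431 × 100 = 77.99 %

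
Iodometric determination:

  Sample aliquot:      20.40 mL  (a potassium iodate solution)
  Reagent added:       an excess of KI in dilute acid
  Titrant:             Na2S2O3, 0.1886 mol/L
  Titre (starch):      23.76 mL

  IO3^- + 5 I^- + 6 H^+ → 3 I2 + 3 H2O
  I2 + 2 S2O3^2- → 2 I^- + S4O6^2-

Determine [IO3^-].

n(S2O3^2-) = 0.02376 × 0.1886 = 4.481 × 10^-3 mol
n(I2) = n(S2O3^2-)/2 = 2.241 × 10^-3 mol
From the 1:3 ratio, n(IO3^-) in the aliquot = 1/3 × 2.241 × 10^-3 = 7.469 × 10^-4 mol
[IO3^-] = 7.469 × 10^-4 / 0.02040 = 0.03661 mol/L

0.03661 mol/L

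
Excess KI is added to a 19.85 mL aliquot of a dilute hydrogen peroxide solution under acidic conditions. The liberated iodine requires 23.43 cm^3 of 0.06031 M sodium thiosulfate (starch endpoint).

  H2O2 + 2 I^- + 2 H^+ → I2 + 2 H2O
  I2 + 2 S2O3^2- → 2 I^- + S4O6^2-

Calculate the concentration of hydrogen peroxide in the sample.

n(S2O3^2-) = 0.02343 × 0.06031 = 1.413 × 10^-3 mol
n(I2) = n(S2O3^2-)/2 = 7.065 × 10^-4 mol
n(H2O2) in the aliquot = 7.065 × 10^-4 mol (1:1 ratio)
[H2O2] = 7.065 × 10^-4 / 0.01985 = 0.03559 mol/L

0.03559 M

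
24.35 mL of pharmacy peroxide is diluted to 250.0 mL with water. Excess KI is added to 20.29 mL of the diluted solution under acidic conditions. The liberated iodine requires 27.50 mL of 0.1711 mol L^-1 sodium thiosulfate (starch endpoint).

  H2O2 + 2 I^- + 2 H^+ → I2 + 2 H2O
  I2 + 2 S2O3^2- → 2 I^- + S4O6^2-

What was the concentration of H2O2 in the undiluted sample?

1.190 mol/L

n(S2O3^2-) = 0.02750 × 0.1711 = 4.705 × 10^-3 mol
n(I2) = n(S2O3^2-)/2 = 2.353 × 10^-3 mol
n(H2O2) in the aliquot = 2.353 × 10^-3 mol (1:1 ratio)
[H2O2]_dilute = 2.353 × 10^-3 / 0.02029 = 0.1159 mol/L
[H2O2]_original = 0.1159 × 250.0/24.35 = 1.190 mol/L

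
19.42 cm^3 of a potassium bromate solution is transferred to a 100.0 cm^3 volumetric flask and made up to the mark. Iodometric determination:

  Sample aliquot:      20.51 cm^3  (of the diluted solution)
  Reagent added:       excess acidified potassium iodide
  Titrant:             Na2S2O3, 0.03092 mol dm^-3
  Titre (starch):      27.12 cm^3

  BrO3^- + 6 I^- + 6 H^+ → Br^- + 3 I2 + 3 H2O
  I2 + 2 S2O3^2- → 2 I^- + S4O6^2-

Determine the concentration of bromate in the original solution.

0.03509 mol/L

n(S2O3^2-) = 0.02712 × 0.03092 = 8.386 × 10^-4 mol
n(I2) = n(S2O3^2-)/2 = 4.193 × 10^-4 mol
From the 1:3 ratio, n(BrO3^-) in the aliquot = 1/3 × 4.193 × 10^-4 = 1.398 × 10^-4 mol
[BrO3^-]_dilute = 1.398 × 10^-4 / 0.02051 = 0.006814 mol/L
[BrO3^-]_original = 0.006814 × 100.0/19.42 = 0.03509 mol/L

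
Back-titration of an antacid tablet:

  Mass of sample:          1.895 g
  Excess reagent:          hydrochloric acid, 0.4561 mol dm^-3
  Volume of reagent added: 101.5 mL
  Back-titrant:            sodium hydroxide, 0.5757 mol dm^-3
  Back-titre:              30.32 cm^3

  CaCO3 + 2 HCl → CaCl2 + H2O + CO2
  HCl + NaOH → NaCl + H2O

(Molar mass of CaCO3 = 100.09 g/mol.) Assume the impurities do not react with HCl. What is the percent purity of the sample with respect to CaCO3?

76.16 %

n(HCl) added = 0.1015 × 0.4561 = 0.04629 mol
n(NaOH) used in back-titration = 0.03032 × 0.5757 = 0.01746 mol
n(HCl) left over = 0.01746 mol (1:1 ratio)
n(HCl) consumed by analyte = 0.04629 − 0.01746 = 0.02884 mol
From the 1:2 ratio, n(CaCO3) = 1/2 × 0.02884 = 0.01442 mol
mass of CaCO3 = 0.01442 × 100.09 = 1.443 g
% CaCO3 = 1.443 / 1.895 × 100 = 76.16 %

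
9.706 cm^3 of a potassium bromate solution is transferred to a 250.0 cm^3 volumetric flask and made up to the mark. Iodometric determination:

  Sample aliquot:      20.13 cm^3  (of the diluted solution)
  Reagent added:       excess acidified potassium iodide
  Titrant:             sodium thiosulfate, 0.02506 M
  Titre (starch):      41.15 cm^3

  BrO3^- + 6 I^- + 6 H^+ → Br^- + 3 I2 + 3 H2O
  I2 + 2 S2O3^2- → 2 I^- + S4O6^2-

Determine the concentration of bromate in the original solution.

n(S2O3^2-) = 0.04115 × 0.02506 = 1.031 × 10^-3 mol
n(I2) = n(S2O3^2-)/2 = 5.156 × 10^-4 mol
From the 1:3 ratio, n(BrO3^-) in the aliquot = 1/3 × 5.156 × 10^-4 = 1.719 × 10^-4 mol
[BrO3^-]_dilute = 1.719 × 10^-4 / 0.02013 = 0.008538 mol/L
[BrO3^-]_original = 0.008538 × 250.0/9.706 = 0.2199 mol/L

0.2199 M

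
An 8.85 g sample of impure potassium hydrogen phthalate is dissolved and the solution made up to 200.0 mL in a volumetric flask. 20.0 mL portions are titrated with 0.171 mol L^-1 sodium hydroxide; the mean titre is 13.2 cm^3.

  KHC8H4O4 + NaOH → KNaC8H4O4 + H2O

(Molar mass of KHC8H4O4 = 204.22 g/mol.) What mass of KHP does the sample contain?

4.61 g

n(NaOH) per titration = 0.0132 × 0.171 = 2.26 × 10^-3 mol
n(KHC8H4O4) in each aliquot = 2.26 × 10^-3 mol (1:1 ratio)
n(KHC8H4O4) in the whole flask = 2.26 × 10^-3 × 200.0/20.0 = 0.0226 mol
mass of KHC8H4O4 = 0.0226 × 204.22 = 4.61 g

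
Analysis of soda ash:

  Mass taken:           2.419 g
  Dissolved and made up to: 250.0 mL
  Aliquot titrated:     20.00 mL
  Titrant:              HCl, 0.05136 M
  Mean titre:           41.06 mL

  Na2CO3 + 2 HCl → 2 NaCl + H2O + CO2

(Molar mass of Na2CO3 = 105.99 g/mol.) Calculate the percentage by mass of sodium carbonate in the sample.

n(HCl) per titration = 0.04106 × 0.05136 = 2.109 × 10^-3 mol
From the 1:2 ratio, n(Na2CO3) in each aliquot = 1/2 × 2.109 × 10^-3 = 1.054 × 10^-3 mol
n(Na2CO3) in the whole flask = 1.054 × 10^-3 × 250.0/20.00 = 0.01318 mol
mass of Na2CO3 = 0.01318 × 105.99 = 1.397 g
% Na2CO3 = 1.397 / 2.419 × 100 = 57.75 %

57.75 %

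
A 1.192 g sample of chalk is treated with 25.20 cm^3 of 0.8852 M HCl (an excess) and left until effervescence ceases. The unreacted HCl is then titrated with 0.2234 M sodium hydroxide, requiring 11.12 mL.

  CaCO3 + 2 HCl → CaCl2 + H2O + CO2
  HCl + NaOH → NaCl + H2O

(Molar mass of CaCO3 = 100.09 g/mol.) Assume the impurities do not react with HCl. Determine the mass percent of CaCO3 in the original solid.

n(HCl) added = 0.02520 × 0.8852 = 0.02231 mol
n(NaOH) used in back-titration = 0.01112 × 0.2234 = 2.484 × 10^-3 mol
n(HCl) left over = 2.484 × 10^-3 mol (1:1 ratio)
n(HCl) consumed by analyte = 0.02231 − 2.484 × 10^-3 = 0.01982 mol
From the 1:2 ratio, n(CaCO3) = 1/2 × 0.01982 = 9.911 × 10^-3 mol
mass of CaCO3 = 9.911 × 10^-3 × 100.09 = 0.9920 g
% CaCO3 = 0.9920 / 1.192 × 100 = 83.22 %

83.22 %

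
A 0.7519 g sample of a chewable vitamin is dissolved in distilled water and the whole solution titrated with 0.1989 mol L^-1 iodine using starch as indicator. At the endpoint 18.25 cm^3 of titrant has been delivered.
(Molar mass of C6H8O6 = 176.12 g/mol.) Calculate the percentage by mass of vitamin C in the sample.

85.02 %

C6H8O6 + I2 → C6H6O6 + 2 HI
n(I2) = 0.01825 L × 0.1989 mol/L = 3.630 × 10^-3 mol
n(C6H8O6) = 3.630 × 10^-3 mol (1:1 ratio)
mass of C6H8O6 = 3.630 × 10^-3 × 176.12 g/mol = 0.6393 g
% C6H8O6 = 0.6393 / 0.7519 × 100 = 85.02 %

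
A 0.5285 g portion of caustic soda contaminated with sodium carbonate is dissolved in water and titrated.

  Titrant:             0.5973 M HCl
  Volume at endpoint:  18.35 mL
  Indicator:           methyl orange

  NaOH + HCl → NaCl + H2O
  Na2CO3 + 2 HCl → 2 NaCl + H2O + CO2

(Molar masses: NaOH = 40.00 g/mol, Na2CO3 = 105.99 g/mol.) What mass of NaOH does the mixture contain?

0.1611 g

n(HCl) = 0.01835 × 0.5973 = 0.01096 mol
Let x = n(NaOH), y = n(Na2CO3).
Titrant: 1x + 2y = 0.01096;  mass: 40.00x + 105.99y = 0.5285
Solving, x = 4.028 × 10^-3 mol, y = 3.466 × 10^-3 mol
mass of NaOH = 4.028 × 10^-3 × 40.00 = 0.1611 g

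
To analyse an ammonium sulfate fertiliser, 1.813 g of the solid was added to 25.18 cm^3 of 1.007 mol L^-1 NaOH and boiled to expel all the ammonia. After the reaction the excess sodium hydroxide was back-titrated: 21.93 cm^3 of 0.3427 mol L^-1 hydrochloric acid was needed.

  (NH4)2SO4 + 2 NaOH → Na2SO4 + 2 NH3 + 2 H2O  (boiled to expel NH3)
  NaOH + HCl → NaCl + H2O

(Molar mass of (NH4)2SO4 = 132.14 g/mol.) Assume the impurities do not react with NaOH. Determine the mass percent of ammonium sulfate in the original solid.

65.02 %

n(NaOH) added = 0.02518 × 1.007 = 0.02536 mol
n(HCl) used in back-titration = 0.02193 × 0.3427 = 7.515 × 10^-3 mol
n(NaOH) left over = 7.515 × 10^-3 mol (1:1 ratio)
n(NaOH) consumed by analyte = 0.02536 − 7.515 × 10^-3 = 0.01784 mol
From the 1:2 ratio, n((NH4)2SO4) = 1/2 × 0.01784 = 8.920 × 10^-3 mol
mass of (NH4)2SO4 = 8.920 × 10^-3 × 132.14 = 1.179 g
% (NH4)2SO4 = 1.179 / 1.813 × 100 = 65.02 %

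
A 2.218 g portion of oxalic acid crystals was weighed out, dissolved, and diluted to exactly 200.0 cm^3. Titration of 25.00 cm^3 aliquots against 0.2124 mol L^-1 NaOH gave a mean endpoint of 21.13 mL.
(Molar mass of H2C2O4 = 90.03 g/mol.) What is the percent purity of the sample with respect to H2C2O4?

H2C2O4 + 2 NaOH → Na2C2O4 + 2 H2O
n(NaOH) per titration = 0.02113 × 0.2124 = 4.488 × 10^-3 mol
From the 1:2 ratio, n(H2C2O4) in each aliquot = 1/2 × 4.488 × 10^-3 = 2.244 × 10^-3 mol
n(H2C2O4) in the whole flask = 2.244 × 10^-3 × 200.0/25.00 = 0.01795 mol
mass of H2C2O4 = 0.01795 × 90.03 = 1.616 g
% H2C2O4 = 1.616 / 2.218 × 100 = 72.87 %

72.87 %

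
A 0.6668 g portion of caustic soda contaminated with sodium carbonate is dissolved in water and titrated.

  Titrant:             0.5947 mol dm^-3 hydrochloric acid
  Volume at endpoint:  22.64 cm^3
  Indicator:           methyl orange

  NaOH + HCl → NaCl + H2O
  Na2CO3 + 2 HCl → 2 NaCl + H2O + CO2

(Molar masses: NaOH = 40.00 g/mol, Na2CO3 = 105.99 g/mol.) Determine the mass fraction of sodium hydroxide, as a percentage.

n(HCl) = 0.02264 × 0.5947 = 0.01346 mol
Let x = n(NaOH), y = n(Na2CO3).
Titrant: 1x + 2y = 0.01346;  mass: 40.00x + 105.99y = 0.6668
Solving, x = 3.596 × 10^-3 mol, y = 4.934 × 10^-3 mol
mass of NaOH = 3.596 × 10^-3 × 40.00 = 0.1438 g
% NaOH = 0.1438 / 0.6668 × 100 = 21.57 %

21.57 %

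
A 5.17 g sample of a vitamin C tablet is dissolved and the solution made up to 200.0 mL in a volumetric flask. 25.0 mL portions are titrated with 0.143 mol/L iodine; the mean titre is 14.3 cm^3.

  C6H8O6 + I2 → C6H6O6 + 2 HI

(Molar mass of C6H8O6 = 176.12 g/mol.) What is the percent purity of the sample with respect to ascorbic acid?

n(I2) per titration = 0.0143 × 0.143 = 2.04 × 10^-3 mol
n(C6H8O6) in each aliquot = 2.04 × 10^-3 mol (1:1 ratio)
n(C6H8O6) in the whole flask = 2.04 × 10^-3 × 200.0/25.0 = 0.0164 mol
mass of C6H8O6 = 0.0164 × 176.12 = 2.88 g
% C6H8O6 = 2.88 / 5.17 × 100 = 55.7 %

55.7 %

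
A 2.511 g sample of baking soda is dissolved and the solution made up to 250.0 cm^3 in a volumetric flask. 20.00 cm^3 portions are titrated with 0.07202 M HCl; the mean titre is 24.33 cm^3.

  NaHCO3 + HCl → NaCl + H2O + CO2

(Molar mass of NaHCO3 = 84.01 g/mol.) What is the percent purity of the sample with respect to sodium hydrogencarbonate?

73.28 %

n(HCl) per titration = 0.02433 × 0.07202 = 1.752 × 10^-3 mol
n(NaHCO3) in each aliquot = 1.752 × 10^-3 mol (1:1 ratio)
n(NaHCO3) in the whole flask = 1.752 × 10^-3 × 250.0/20.00 = 0.02190 mol
mass of NaHCO3 = 0.02190 × 84.01 = 1.840 g
% NaHCO3 = 1.840 / 2.511 × 100 = 73.28 %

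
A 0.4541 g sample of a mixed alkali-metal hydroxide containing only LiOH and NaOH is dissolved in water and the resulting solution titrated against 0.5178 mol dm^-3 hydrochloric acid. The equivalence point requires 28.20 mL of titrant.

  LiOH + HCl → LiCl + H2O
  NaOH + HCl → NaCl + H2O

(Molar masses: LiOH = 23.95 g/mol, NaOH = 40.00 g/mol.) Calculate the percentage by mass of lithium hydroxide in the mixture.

42.71 %

n(HCl) = 0.02820 × 0.5178 = 0.01460 mol
Let x = n(LiOH), y = n(NaOH).
Titrant: 1x + 1y = 0.01460;  mass: 23.95x + 40.00y = 0.4541
Solving, x = 8.098 × 10^-3 mol, y = 6.504 × 10^-3 mol
mass of LiOH = 8.098 × 10^-3 × 23.95 = 0.1940 g
% LiOH = 0.1940 / 0.4541 × 100 = 42.71 %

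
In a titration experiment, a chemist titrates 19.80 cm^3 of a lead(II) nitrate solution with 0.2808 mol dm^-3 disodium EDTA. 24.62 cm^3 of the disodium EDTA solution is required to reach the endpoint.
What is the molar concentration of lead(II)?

Pb^2+ + EDTA^4- → [Pb(EDTA)]^2-
n(EDTA) = 0.02462 L × 0.2808 mol/L = 6.913 × 10^-3 mol
n(Pb2+) = 6.913 × 10^-3 mol (1:1 mole ratio)
[Pb2+] = 6.913 × 10^-3 mol / 0.01980 L = 0.3492 mol/L

0.3492 mol/L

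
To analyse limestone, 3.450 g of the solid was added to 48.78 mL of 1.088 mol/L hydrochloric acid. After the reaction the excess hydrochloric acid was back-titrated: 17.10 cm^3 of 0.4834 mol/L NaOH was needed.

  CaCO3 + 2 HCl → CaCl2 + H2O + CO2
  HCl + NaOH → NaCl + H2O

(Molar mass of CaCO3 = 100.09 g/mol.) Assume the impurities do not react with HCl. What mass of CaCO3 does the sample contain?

2.242 g

n(HCl) added = 0.04878 × 1.088 = 0.05307 mol
n(NaOH) used in back-titration = 0.01710 × 0.4834 = 8.266 × 10^-3 mol
n(HCl) left over = 8.266 × 10^-3 mol (1:1 ratio)
n(HCl) consumed by analyte = 0.05307 − 8.266 × 10^-3 = 0.04481 mol
From the 1:2 ratio, n(CaCO3) = 1/2 × 0.04481 = 0.02240 mol
mass of CaCO3 = 0.02240 × 100.09 = 2.242 g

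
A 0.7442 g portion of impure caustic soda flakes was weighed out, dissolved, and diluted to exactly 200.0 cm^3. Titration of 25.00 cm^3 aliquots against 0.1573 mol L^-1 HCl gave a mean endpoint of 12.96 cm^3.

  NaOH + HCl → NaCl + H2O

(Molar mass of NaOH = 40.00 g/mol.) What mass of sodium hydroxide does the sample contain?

0.6524 g

n(HCl) per titration = 0.01296 × 0.1573 = 2.039 × 10^-3 mol
n(NaOH) in each aliquot = 2.039 × 10^-3 mol (1:1 ratio)
n(NaOH) in the whole flask = 2.039 × 10^-3 × 200.0/25.00 = 0.01631 mol
mass of NaOH = 0.01631 × 40.00 = 0.6524 g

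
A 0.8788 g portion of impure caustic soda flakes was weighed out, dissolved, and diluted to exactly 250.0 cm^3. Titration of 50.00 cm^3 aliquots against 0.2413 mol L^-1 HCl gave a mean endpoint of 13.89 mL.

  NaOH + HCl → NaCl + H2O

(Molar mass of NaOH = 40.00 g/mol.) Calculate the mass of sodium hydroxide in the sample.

n(HCl) per titration = 0.01389 × 0.2413 = 3.352 × 10^-3 mol
n(NaOH) in each aliquot = 3.352 × 10^-3 mol (1:1 ratio)
n(NaOH) in the whole flask = 3.352 × 10^-3 × 250.0/50.00 = 0.01676 mol
mass of NaOH = 0.01676 × 40.00 = 0.6703 g

0.6703 g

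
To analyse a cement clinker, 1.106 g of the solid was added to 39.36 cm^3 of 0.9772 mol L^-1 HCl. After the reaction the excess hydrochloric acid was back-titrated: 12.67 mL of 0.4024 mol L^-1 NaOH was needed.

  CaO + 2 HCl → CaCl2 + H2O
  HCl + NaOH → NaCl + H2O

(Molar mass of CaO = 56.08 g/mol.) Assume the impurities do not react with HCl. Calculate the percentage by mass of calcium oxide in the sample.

n(HCl) added = 0.03936 × 0.9772 = 0.03846 mol
n(NaOH) used in back-titration = 0.01267 × 0.4024 = 5.098 × 10^-3 mol
n(HCl) left over = 5.098 × 10^-3 mol (1:1 ratio)
n(HCl) consumed by analyte = 0.03846 − 5.098 × 10^-3 = 0.03336 mol
From the 1:2 ratio, n(CaO) = 1/2 × 0.03336 = 0.01668 mol
mass of CaO = 0.01668 × 56.08 = 0.9355 g
% CaO = 0.9355 / 1.106 × 100 = 84.59 %

84.59 %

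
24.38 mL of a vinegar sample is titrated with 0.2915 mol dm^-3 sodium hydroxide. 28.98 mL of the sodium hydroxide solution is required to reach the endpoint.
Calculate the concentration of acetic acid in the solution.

CH3COOH + NaOH → CH3COONa + H2O
n(NaOH) = 0.02898 L × 0.2915 mol/L = 8.448 × 10^-3 mol
n(CH3COOH) = 8.448 × 10^-3 mol (1:1 mole ratio)
[CH3COOH] = 8.448 × 10^-3 mol / 0.02438 L = 0.3465 mol/L

0.3465 mol/L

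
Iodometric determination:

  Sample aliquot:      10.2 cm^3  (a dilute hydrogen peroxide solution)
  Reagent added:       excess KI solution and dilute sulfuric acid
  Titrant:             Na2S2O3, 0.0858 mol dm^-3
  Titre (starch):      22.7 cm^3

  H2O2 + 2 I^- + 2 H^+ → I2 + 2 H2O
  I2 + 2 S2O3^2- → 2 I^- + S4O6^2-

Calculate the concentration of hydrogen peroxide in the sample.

0.0955 mol/L

n(S2O3^2-) = 0.0227 × 0.0858 = 1.95 × 10^-3 mol
n(I2) = n(S2O3^2-)/2 = 9.74 × 10^-4 mol
n(H2O2) in the aliquot = 9.74 × 10^-4 mol (1:1 ratio)
[H2O2] = 9.74 × 10^-4 / 0.0102 = 0.0955 mol/L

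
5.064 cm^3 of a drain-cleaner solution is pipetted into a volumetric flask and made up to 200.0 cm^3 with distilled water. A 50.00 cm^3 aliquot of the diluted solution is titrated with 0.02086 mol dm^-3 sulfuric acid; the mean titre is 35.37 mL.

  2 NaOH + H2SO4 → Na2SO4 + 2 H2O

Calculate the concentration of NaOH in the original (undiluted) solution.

1.166 mol/L

n(H2SO4) = 0.03537 × 0.02086 = 7.378 × 10^-4 mol
From the 2:1 ratio, n(NaOH) in the aliquot = 2/1 × 7.378 × 10^-4 = 1.476 × 10^-3 mol
[NaOH]_dilute = 1.476 × 10^-3 / 0.05000 = 0.02951 mol/L
Dilution factor = 200.0 / 5.064 = 39.49
[NaOH]_stock = 0.02951 × 39.49 = 1.166 mol/L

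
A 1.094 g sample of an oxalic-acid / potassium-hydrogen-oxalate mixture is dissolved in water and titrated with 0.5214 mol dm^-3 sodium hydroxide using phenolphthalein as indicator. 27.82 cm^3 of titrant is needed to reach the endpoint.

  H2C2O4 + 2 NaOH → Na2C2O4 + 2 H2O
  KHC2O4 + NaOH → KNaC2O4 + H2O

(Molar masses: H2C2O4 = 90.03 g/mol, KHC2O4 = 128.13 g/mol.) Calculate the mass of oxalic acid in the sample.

n(NaOH) = 0.02782 × 0.5214 = 0.01451 mol
Let x = n(H2C2O4), y = n(KHC2O4).
Titrant: 2x + 1y = 0.01451;  mass: 90.03x + 128.13y = 1.094
Solving, x = 4.599 × 10^-3 mol, y = 5.306 × 10^-3 mol
mass of H2C2O4 = 4.599 × 10^-3 × 90.03 = 0.4141 g

0.4141 g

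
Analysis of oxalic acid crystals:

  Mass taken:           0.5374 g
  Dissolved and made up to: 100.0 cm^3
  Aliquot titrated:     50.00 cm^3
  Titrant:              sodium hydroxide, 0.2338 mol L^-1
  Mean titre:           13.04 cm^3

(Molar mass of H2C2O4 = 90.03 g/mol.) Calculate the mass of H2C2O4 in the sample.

H2C2O4 + 2 NaOH → Na2C2O4 + 2 H2O
n(NaOH) per titration = 0.01304 × 0.2338 = 3.049 × 10^-3 mol
From the 1:2 ratio, n(H2C2O4) in each aliquot = 1/2 × 3.049 × 10^-3 = 1.524 × 10^-3 mol
n(H2C2O4) in the whole flask = 1.524 × 10^-3 × 100.0/50.00 = 3.049 × 10^-3 mol
mass of H2C2O4 = 3.049 × 10^-3 × 90.03 = 0.2745 g

0.2745 g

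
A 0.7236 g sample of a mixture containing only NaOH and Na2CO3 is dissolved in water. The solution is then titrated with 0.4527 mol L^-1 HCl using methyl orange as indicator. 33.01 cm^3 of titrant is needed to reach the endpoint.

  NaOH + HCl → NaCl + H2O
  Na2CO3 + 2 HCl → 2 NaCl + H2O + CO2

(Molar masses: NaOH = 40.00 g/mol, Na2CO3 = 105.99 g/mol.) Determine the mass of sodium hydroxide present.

n(HCl) = 0.03301 × 0.4527 = 0.01494 mol
Let x = n(NaOH), y = n(Na2CO3).
Titrant: 1x + 2y = 0.01494;  mass: 40.00x + 105.99y = 0.7236
Solving, x = 5.259 × 10^-3 mol, y = 4.842 × 10^-3 mol
mass of NaOH = 5.259 × 10^-3 × 40.00 = 0.2104 g

0.2104 g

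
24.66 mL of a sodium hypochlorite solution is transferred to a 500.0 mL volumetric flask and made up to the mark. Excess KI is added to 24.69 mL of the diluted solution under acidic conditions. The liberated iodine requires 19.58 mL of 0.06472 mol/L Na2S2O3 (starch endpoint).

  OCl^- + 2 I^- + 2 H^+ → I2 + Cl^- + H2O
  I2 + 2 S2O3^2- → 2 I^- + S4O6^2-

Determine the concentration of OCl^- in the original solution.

0.5203 mol/L

n(S2O3^2-) = 0.01958 × 0.06472 = 1.267 × 10^-3 mol
n(I2) = n(S2O3^2-)/2 = 6.336 × 10^-4 mol
n(OCl^-) in the aliquot = 6.336 × 10^-4 mol (1:1 ratio)
[OCl^-]_dilute = 6.336 × 10^-4 / 0.02469 = 0.02566 mol/L
[OCl^-]_original = 0.02566 × 500.0/24.66 = 0.5203 mol/L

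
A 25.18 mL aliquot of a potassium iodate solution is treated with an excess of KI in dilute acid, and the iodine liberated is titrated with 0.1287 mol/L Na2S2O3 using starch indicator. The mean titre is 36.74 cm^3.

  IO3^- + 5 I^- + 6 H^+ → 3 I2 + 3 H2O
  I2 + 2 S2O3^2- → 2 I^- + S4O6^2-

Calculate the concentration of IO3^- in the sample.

0.03130 mol/L

n(S2O3^2-) = 0.03674 × 0.1287 = 4.728 × 10^-3 mol
n(I2) = n(S2O3^2-)/2 = 2.364 × 10^-3 mol
From the 1:3 ratio, n(IO3^-) in the aliquot = 1/3 × 2.364 × 10^-3 = 7.881 × 10^-4 mol
[IO3^-] = 7.881 × 10^-4 / 0.02518 = 0.03130 mol/L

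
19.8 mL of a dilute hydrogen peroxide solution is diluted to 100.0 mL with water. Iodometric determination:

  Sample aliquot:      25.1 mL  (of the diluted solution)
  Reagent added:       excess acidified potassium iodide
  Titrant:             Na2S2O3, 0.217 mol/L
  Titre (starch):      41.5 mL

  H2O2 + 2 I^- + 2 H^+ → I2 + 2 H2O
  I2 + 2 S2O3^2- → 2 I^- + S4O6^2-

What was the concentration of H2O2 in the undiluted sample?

0.906 mol/L

n(S2O3^2-) = 0.0415 × 0.217 = 9.01 × 10^-3 mol
n(I2) = n(S2O3^2-)/2 = 4.50 × 10^-3 mol
n(H2O2) in the aliquot = 4.50 × 10^-3 mol (1:1 ratio)
[H2O2]_dilute = 4.50 × 10^-3 / 0.0251 = 0.179 mol/L
[H2O2]_original = 0.179 × 100.0/19.8 = 0.906 mol/L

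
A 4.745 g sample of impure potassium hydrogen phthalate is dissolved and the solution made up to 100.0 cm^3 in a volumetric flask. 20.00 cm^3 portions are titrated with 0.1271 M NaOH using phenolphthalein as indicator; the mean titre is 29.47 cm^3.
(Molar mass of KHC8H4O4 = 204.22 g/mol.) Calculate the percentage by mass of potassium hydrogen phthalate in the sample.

80.60 %

KHC8H4O4 + NaOH → KNaC8H4O4 + H2O
n(NaOH) per titration = 0.02947 × 0.1271 = 3.746 × 10^-3 mol
n(KHC8H4O4) in each aliquot = 3.746 × 10^-3 mol (1:1 ratio)
n(KHC8H4O4) in the whole flask = 3.746 × 10^-3 × 100.0/20.00 = 0.01873 mol
mass of KHC8H4O4 = 0.01873 × 204.22 = 3.825 g
% KHC8H4O4 = 3.825 / 4.745 × 100 = 80.60 %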